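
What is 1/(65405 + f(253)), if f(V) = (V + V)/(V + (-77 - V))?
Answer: 7/457789 ≈ 1.5291e-5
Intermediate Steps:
f(V) = -2*V/77 (f(V) = (2*V)/(-77) = (2*V)*(-1/77) = -2*V/77)
1/(65405 + f(253)) = 1/(65405 - 2/77*253) = 1/(65405 - 46/7) = 1/(457789/7) = 7/457789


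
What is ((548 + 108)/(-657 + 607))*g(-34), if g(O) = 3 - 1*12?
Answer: 2952/25 ≈ 118.08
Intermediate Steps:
g(O) = -9 (g(O) = 3 - 12 = -9)
((548 + 108)/(-657 + 607))*g(-34) = ((548 + 108)/(-657 + 607))*(-9) = (656/(-50))*(-9) = (656*(-1/50))*(-9) = -328/25*(-9) = 2952/25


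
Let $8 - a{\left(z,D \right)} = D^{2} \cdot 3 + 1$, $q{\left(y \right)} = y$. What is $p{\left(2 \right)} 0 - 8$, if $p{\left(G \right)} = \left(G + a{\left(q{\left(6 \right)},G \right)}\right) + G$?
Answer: $-8$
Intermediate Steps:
$a{\left(z,D \right)} = 7 - 3 D^{2}$ ($a{\left(z,D \right)} = 8 - \left(D^{2} \cdot 3 + 1\right) = 8 - \left(3 D^{2} + 1\right) = 8 - \left(1 + 3 D^{2}\right) = 7 - 3 D^{2}$)
$p{\left(G \right)} = 7 - 3 G^{2} + 2 G$ ($p{\left(G \right)} = \left(G - \left(-7 + 3 G^{2}\right)\right) + G = \left(7 + G - 3 G^{2}\right) + G = 7 - 3 G^{2} + 2 G$)
$p{\left(2 \right)} 0 - 8 = \left(7 - 3 \cdot 2^{2} + 2 \cdot 2\right) 0 - 8 = \left(7 - 12 + 4\right) 0 - 8 = \left(-1\right) 0 - 8 = 0 - 8 = -8$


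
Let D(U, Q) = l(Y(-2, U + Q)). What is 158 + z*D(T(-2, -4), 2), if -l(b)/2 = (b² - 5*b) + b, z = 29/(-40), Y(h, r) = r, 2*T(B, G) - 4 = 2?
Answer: 661/4 ≈ 165.25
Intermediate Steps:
T(B, G) = 3 (T(B, G) = 2 + (½)*2 = 2 + 1 = 3)
z = -29/40 (z = 29*(-1/40) = -29/40 ≈ -0.72500)
l(b) = -2*b² + 8*b (l(b) = -2*((b² - 5*b) + b) = -2*(b² - 4*b) = -2*b² + 8*b)
D(U, Q) = 2*(Q + U)*(4 - Q - U) (D(U, Q) = 2*(U + Q)*(4 - (U + Q)) = 2*(Q + U)*(4 - (Q + U)) = 2*(Q + U)*(4 + (-Q - U)) = 2*(Q + U)*(4 - Q - U))
158 + z*D(T(-2, -4), 2) = 158 - (-29)*(2 + 3)*(-4 + 2 + 3)/20 = 158 - (-29)*5/20 = 158 - 29/40*(-10) = 158 + 29/4 = 661/4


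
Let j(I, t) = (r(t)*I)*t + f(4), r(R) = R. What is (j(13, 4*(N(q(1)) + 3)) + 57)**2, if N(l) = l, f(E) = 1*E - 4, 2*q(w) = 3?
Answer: 18224361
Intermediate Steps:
q(w) = 3/2 (q(w) = (1/2)*3 = 3/2)
f(E) = -4 + E (f(E) = E - 4 = -4 + E)
j(I, t) = I*t**2 (j(I, t) = (t*I)*t + (-4 + 4) = (I*t)*t + 0 = I*t**2 + 0 = I*t**2)
(j(13, 4*(N(q(1)) + 3)) + 57)**2 = (13*(4*(3/2 + 3))**2 + 57)**2 = (13*(4*(9/2))**2 + 57)**2 = (13*18**2 + 57)**2 = (13*324 + 57)**2 = (4212 + 57)**2 = 4269**2 = 18224361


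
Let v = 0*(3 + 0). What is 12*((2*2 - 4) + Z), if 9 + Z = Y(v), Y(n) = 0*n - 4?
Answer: -156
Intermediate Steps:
v = 0 (v = 0*3 = 0)
Y(n) = -4 (Y(n) = 0 - 4 = -4)
Z = -13 (Z = -9 - 4 = -13)
12*((2*2 - 4) + Z) = 12*((2*2 - 4) - 13) = 12*((4 - 4) - 13) = 12*(0 - 13) = 12*(-13) = -156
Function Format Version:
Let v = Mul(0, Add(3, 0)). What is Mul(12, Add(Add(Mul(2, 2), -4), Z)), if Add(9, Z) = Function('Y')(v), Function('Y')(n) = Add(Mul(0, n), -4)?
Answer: -156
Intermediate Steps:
v = 0 (v = Mul(0, 3) = 0)
Function('Y')(n) = -4 (Function('Y')(n) = Add(0, -4) = -4)
Z = -13 (Z = Add(-9, -4) = -13)
Mul(12, Add(Add(Mul(2, 2), -4), Z)) = Mul(12, Add(Add(Mul(2, 2), -4), -13)) = Mul(12, Add(Add(4, -4), -13)) = Mul(12, Add(0, -13)) = Mul(12, -13) = -156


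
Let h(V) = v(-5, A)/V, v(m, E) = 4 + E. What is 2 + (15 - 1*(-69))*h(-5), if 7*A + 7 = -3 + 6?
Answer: -278/5 ≈ -55.600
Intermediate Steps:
A = -4/7 (A = -1 + (-3 + 6)/7 = -1 + (⅐)*3 = -1 + 3/7 = -4/7 ≈ -0.57143)
h(V) = 24/(7*V) (h(V) = (4 - 4/7)/V = 24/(7*V))
2 + (15 - 1*(-69))*h(-5) = 2 + (15 - 1*(-69))*((24/7)/(-5)) = 2 + (15 + 69)*((24/7)*(-⅕)) = 2 + 84*(-24/35) = 2 - 288/5 = -278/5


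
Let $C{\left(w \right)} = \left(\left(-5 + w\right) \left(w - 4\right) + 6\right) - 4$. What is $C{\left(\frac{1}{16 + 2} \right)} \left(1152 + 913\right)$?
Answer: $\frac{14386855}{324} \approx 44404.0$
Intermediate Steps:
$C{\left(w \right)} = 2 + \left(-5 + w\right) \left(-4 + w\right)$ ($C{\left(w \right)} = \left(\left(-5 + w\right) \left(-4 + w\right) + 6\right) - 4 = \left(6 + \left(-5 + w\right) \left(-4 + w\right)\right) - 4 = 2 + \left(-5 + w\right) \left(-4 + w\right)$)
$C{\left(\frac{1}{16 + 2} \right)} \left(1152 + 913\right) = \left(22 + \left(\frac{1}{16 + 2}\right)^{2} - \frac{9}{16 + 2}\right) \left(1152 + 913\right) = \left(22 + \left(\frac{1}{18}\right)^{2} - \frac{9}{18}\right) 2065 = \left(22 + \left(\frac{1}{18}\right)^{2} - \frac{1}{2}\right) 2065 = \left(22 + \frac{1}{324} - \frac{1}{2}\right) 2065 = \frac{6967}{324} \cdot 2065 = \frac{14386855}{324}$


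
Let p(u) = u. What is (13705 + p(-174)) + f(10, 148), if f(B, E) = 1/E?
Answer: 2002589/148 ≈ 13531.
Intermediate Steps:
(13705 + p(-174)) + f(10, 148) = (13705 - 174) + 1/148 = 13531 + 1/148 = 2002589/148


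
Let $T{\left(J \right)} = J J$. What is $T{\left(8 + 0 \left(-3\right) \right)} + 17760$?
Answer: $17824$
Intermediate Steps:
$T{\left(J \right)} = J^{2}$
$T{\left(8 + 0 \left(-3\right) \right)} + 17760 = \left(8 + 0 \left(-3\right)\right)^{2} + 17760 = \left(8 + 0\right)^{2} + 17760 = 8^{2} + 17760 = 64 + 17760 = 17824$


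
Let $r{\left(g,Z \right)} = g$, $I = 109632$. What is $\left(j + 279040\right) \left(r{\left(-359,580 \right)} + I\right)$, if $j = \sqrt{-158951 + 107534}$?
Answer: $30491537920 + 327819 i \sqrt{5713} \approx 3.0492 \cdot 10^{10} + 2.4778 \cdot 10^{7} i$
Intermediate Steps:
$j = 3 i \sqrt{5713}$ ($j = \sqrt{-51417} = 3 i \sqrt{5713} \approx 226.75 i$)
$\left(j + 279040\right) \left(r{\left(-359,580 \right)} + I\right) = \left(3 i \sqrt{5713} + 279040\right) \left(-359 + 109632\right) = \left(279040 + 3 i \sqrt{5713}\right) 109273 = 30491537920 + 327819 i \sqrt{5713}$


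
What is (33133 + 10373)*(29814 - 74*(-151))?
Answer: 1783223928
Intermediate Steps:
(33133 + 10373)*(29814 - 74*(-151)) = 43506*(29814 + 11174) = 43506*40988 = 1783223928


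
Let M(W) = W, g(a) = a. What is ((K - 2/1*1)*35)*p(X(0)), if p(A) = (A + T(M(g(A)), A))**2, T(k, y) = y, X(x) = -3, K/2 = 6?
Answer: 12600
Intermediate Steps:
K = 12 (K = 2*6 = 12)
p(A) = 4*A**2 (p(A) = (A + A)**2 = (2*A)**2 = 4*A**2)
((K - 2/1*1)*35)*p(X(0)) = ((12 - 2/1*1)*35)*(4*(-3)**2) = ((12 - 2*1*1)*35)*(4*9) = ((12 - 2*1)*35)*36 = ((12 - 2)*35)*36 = (10*35)*36 = 350*36 = 12600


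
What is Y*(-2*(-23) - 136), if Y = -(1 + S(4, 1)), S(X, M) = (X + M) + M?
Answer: 630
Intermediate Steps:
S(X, M) = X + 2*M (S(X, M) = (M + X) + M = X + 2*M)
Y = -7 (Y = -(1 + (4 + 2*1)) = -(1 + (4 + 2)) = -(1 + 6) = -1*7 = -7)
Y*(-2*(-23) - 136) = -7*(-2*(-23) - 136) = -7*(46 - 136) = -7*(-90) = 630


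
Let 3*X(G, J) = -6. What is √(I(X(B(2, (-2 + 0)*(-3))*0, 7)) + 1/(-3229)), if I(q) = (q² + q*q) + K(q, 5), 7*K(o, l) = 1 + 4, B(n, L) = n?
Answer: √4451932086/22603 ≈ 2.9519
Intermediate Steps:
X(G, J) = -2 (X(G, J) = (⅓)*(-6) = -2)
K(o, l) = 5/7 (K(o, l) = (1 + 4)/7 = (⅐)*5 = 5/7)
I(q) = 5/7 + 2*q² (I(q) = (q² + q*q) + 5/7 = (q² + q²) + 5/7 = 2*q² + 5/7 = 5/7 + 2*q²)
√(I(X(B(2, (-2 + 0)*(-3))*0, 7)) + 1/(-3229)) = √((5/7 + 2*(-2)²) + 1/(-3229)) = √((5/7 + 2*4) - 1/3229) = √((5/7 + 8) - 1/3229) = √(61/7 - 1/3229) = √(196962/22603) = √4451932086/22603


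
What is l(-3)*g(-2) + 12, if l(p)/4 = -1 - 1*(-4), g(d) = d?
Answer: -12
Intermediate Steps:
l(p) = 12 (l(p) = 4*(-1 - 1*(-4)) = 4*(-1 + 4) = 4*3 = 12)
l(-3)*g(-2) + 12 = 12*(-2) + 12 = -24 + 12 = -12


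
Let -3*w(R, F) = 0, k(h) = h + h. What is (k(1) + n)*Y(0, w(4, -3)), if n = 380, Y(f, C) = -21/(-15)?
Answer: 2674/5 ≈ 534.80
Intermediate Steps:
k(h) = 2*h
w(R, F) = 0 (w(R, F) = -1/3*0 = 0)
Y(f, C) = 7/5 (Y(f, C) = -21*(-1/15) = 7/5)
(k(1) + n)*Y(0, w(4, -3)) = (2*1 + 380)*(7/5) = (2 + 380)*(7/5) = 382*(7/5) = 2674/5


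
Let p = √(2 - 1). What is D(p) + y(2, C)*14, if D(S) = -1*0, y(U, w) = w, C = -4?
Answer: -56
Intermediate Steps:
p = 1 (p = √1 = 1)
D(S) = 0
D(p) + y(2, C)*14 = 0 - 4*14 = 0 - 56 = -56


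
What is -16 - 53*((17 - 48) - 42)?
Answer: 3853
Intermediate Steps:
-16 - 53*((17 - 48) - 42) = -16 - 53*(-31 - 42) = -16 - 53*(-73) = -16 + 3869 = 3853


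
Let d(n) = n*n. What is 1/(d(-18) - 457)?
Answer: -1/133 ≈ -0.0075188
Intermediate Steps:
d(n) = n**2
1/(d(-18) - 457) = 1/((-18)**2 - 457) = 1/(324 - 457) = 1/(-133) = -1/133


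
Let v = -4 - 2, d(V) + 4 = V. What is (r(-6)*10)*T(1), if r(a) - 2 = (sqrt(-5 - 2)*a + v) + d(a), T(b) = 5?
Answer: -700 - 300*I*sqrt(7) ≈ -700.0 - 793.73*I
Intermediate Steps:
d(V) = -4 + V
v = -6
r(a) = -8 + a + I*a*sqrt(7) (r(a) = 2 + ((sqrt(-5 - 2)*a - 6) + (-4 + a)) = 2 + ((sqrt(-7)*a - 6) + (-4 + a)) = 2 + (((I*sqrt(7))*a - 6) + (-4 + a)) = 2 + ((I*a*sqrt(7) - 6) + (-4 + a)) = 2 + ((-6 + I*a*sqrt(7)) + (-4 + a)) = 2 + (-10 + a + I*a*sqrt(7)) = -8 + a + I*a*sqrt(7))
(r(-6)*10)*T(1) = ((-8 - 6 + I*(-6)*sqrt(7))*10)*5 = ((-8 - 6 - 6*I*sqrt(7))*10)*5 = ((-14 - 6*I*sqrt(7))*10)*5 = (-140 - 60*I*sqrt(7))*5 = -700 - 300*I*sqrt(7)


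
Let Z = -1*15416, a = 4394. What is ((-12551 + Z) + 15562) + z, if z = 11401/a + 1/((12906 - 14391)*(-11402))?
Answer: -17744759588818/1430751465 ≈ -12402.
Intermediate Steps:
Z = -15416
z = 3712334507/1430751465 (z = 11401/4394 + 1/((12906 - 14391)*(-11402)) = 11401*(1/4394) - 1/11402/(-1485) = 877/338 - 1/1485*(-1/11402) = 877/338 + 1/16931970 = 3712334507/1430751465 ≈ 2.5947)
((-12551 + Z) + 15562) + z = ((-12551 - 15416) + 15562) + 3712334507/1430751465 = (-27967 + 15562) + 3712334507/1430751465 = -12405 + 3712334507/1430751465 = -17744759588818/1430751465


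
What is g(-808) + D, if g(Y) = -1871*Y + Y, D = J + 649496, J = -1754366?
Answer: 406090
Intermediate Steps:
D = -1104870 (D = -1754366 + 649496 = -1104870)
g(Y) = -1870*Y
g(-808) + D = -1870*(-808) - 1104870 = 1510960 - 1104870 = 406090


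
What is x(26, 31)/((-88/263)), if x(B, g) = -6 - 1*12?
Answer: 2367/44 ≈ 53.795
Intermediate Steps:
x(B, g) = -18 (x(B, g) = -6 - 12 = -18)
x(26, 31)/((-88/263)) = -18/((-88/263)) = -18/((-88*1/263)) = -18/(-88/263) = -18*(-263/88) = 2367/44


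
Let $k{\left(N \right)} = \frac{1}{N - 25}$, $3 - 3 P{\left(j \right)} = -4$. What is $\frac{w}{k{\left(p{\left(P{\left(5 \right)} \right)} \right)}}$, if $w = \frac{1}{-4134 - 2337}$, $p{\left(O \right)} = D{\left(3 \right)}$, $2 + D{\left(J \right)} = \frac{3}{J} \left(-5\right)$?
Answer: $\frac{32}{6471} \approx 0.0049451$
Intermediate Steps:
$P{\left(j \right)} = \frac{7}{3}$ ($P{\left(j \right)} = 1 - - \frac{4}{3} = 1 + \frac{4}{3} = \frac{7}{3}$)
$D{\left(J \right)} = -2 - \frac{15}{J}$ ($D{\left(J \right)} = -2 + \frac{3}{J} \left(-5\right) = -2 - \frac{15}{J}$)
$p{\left(O \right)} = -7$ ($p{\left(O \right)} = -2 - \frac{15}{3} = -2 - 5 = -7$)
$w = - \frac{1}{6471}$ ($w = \frac{1}{-4134 - 2337} = \frac{1}{-6471} = - \frac{1}{6471} \approx -0.00015454$)
$k{\left(N \right)} = \frac{1}{-25 + N}$
$\frac{w}{k{\left(p{\left(P{\left(5 \right)} \right)} \right)}} = - \frac{1}{6471 \frac{1}{-25 - 7}} = - \frac{1}{6471 \frac{1}{-32}} = - \frac{1}{6471 \left(- \frac{1}{32}\right)} = \left(- \frac{1}{6471}\right) \left(-32\right) = \frac{32}{6471}$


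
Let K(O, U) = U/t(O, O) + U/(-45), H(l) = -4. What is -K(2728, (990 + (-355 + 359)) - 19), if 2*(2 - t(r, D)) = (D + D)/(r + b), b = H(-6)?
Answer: -389545/408 ≈ -954.77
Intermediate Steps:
b = -4
t(r, D) = 2 - D/(-4 + r) (t(r, D) = 2 - (D + D)/(2*(r - 4)) = 2 - 2*D/(2*(-4 + r)) = 2 - D/(-4 + r))
K(O, U) = -U/45 + U*(-4 + O)/(-8 + O) (K(O, U) = U/(((-8 - O + 2*O)/(-4 + O))) + U/(-45) = U/(((-8 + O)/(-4 + O))) + U*(-1/45) = U*((-4 + O)/(-8 + O)) - U/45 = U*(-4 + O)/(-8 + O) - U/45 = -U/45 + U*(-4 + O)/(-8 + O))
-K(2728, (990 + (-355 + 359)) - 19) = -4*((990 + (-355 + 359)) - 19)*(-43 + 11*2728)/(45*(-8 + 2728)) = -4*((990 + 4) - 19)*(-43 + 30008)/(45*2720) = -4*(994 - 19)*29965/(45*2720) = -4*975*29965/(45*2720) = -1*389545/408 = -389545/408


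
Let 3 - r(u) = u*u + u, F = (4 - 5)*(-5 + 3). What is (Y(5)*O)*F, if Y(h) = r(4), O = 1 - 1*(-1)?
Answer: -68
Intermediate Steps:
F = 2 (F = -1*(-2) = 2)
O = 2 (O = 1 + 1 = 2)
r(u) = 3 - u - u**2 (r(u) = 3 - (u*u + u) = 3 - (u**2 + u) = 3 - (u + u**2) = 3 + (-u - u**2) = 3 - u - u**2)
Y(h) = -17 (Y(h) = 3 - 1*4 - 1*4**2 = 3 - 4 - 1*16 = 3 - 4 - 16 = -17)
(Y(5)*O)*F = -17*2*2 = -34*2 = -68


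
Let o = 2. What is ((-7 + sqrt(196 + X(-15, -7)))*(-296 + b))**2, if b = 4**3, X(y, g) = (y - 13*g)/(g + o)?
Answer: 61843776/5 - 1507072*sqrt(1130)/5 ≈ 2.2366e+6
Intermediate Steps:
X(y, g) = (y - 13*g)/(2 + g) (X(y, g) = (y - 13*g)/(g + 2) = (y - 13*g)/(2 + g))
b = 64
((-7 + sqrt(196 + X(-15, -7)))*(-296 + b))**2 = ((-7 + sqrt(196 + (-15 - 13*(-7))/(2 - 7)))*(-296 + 64))**2 = ((-7 + sqrt(196 + (-15 + 91)/(-5)))*(-232))**2 = ((-7 + sqrt(196 - 1/5*76))*(-232))**2 = ((-7 + sqrt(196 - 76/5))*(-232))**2 = ((-7 + sqrt(904/5))*(-232))**2 = ((-7 + 2*sqrt(1130)/5)*(-232))**2 = (1624 - 464*sqrt(1130)/5)**2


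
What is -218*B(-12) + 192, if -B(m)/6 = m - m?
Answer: 192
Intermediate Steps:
B(m) = 0 (B(m) = -6*(m - m) = -6*0 = 0)
-218*B(-12) + 192 = -218*0 + 192 = 0 + 192 = 192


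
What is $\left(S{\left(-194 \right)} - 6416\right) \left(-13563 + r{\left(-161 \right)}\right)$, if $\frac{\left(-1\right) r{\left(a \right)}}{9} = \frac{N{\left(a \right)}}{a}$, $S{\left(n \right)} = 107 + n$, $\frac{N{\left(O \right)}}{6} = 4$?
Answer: $\frac{2028403683}{23} \approx 8.8191 \cdot 10^{7}$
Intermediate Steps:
$N{\left(O \right)} = 24$ ($N{\left(O \right)} = 6 \cdot 4 = 24$)
$r{\left(a \right)} = - \frac{216}{a}$ ($r{\left(a \right)} = - 9 \frac{24}{a} = - \frac{216}{a}$)
$\left(S{\left(-194 \right)} - 6416\right) \left(-13563 + r{\left(-161 \right)}\right) = \left(\left(107 - 194\right) - 6416\right) \left(-13563 - \frac{216}{-161}\right) = \left(-87 - 6416\right) \left(-13563 - - \frac{216}{161}\right) = - 6503 \left(-13563 + \frac{216}{161}\right) = \left(-6503\right) \left(- \frac{2183427}{161}\right) = \frac{2028403683}{23}$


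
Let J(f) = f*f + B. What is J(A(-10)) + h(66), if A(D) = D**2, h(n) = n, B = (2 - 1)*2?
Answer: 10068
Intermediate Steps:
B = 2 (B = 1*2 = 2)
J(f) = 2 + f**2 (J(f) = f*f + 2 = f**2 + 2 = 2 + f**2)
J(A(-10)) + h(66) = (2 + ((-10)**2)**2) + 66 = (2 + 100**2) + 66 = (2 + 10000) + 66 = 10002 + 66 = 10068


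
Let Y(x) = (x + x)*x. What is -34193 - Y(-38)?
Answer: -37081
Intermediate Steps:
Y(x) = 2*x**2 (Y(x) = (2*x)*x = 2*x**2)
-34193 - Y(-38) = -34193 - 2*(-38)**2 = -34193 - 2*1444 = -34193 - 1*2888 = -34193 - 2888 = -37081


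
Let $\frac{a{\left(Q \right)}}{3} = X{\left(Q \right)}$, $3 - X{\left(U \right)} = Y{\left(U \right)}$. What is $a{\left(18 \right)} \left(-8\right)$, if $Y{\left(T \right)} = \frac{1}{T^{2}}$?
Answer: $- \frac{1942}{27} \approx -71.926$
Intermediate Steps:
$Y{\left(T \right)} = \frac{1}{T^{2}}$
$X{\left(U \right)} = 3 - \frac{1}{U^{2}}$
$a{\left(Q \right)} = 9 - \frac{3}{Q^{2}}$ ($a{\left(Q \right)} = 3 \left(3 - \frac{1}{Q^{2}}\right) = 9 - \frac{3}{Q^{2}}$)
$a{\left(18 \right)} \left(-8\right) = \left(9 - \frac{3}{324}\right) \left(-8\right) = \left(9 - \frac{1}{108}\right) \left(-8\right) = \frac{971}{108} \left(-8\right) = - \frac{1942}{27}$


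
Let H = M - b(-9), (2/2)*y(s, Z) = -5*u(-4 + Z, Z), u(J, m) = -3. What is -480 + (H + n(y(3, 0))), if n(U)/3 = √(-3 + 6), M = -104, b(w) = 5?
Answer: -589 + 3*√3 ≈ -583.80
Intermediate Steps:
y(s, Z) = 15 (y(s, Z) = -5*(-3) = 15)
H = -109 (H = -104 - 1*5 = -104 - 5 = -109)
n(U) = 3*√3 (n(U) = 3*√(-3 + 6) = 3*√3)
-480 + (H + n(y(3, 0))) = -480 + (-109 + 3*√3) = -589 + 3*√3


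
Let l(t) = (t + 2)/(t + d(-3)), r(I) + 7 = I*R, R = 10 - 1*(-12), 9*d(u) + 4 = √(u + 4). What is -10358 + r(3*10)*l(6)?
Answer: -160414/17 ≈ -9436.1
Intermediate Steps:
d(u) = -4/9 + √(4 + u)/9 (d(u) = -4/9 + √(u + 4)/9 = -4/9 + √(4 + u)/9)
R = 22 (R = 10 + 12 = 22)
r(I) = -7 + 22*I (r(I) = -7 + I*22 = -7 + 22*I)
l(t) = (2 + t)/(-⅓ + t) (l(t) = (t + 2)/(t + (-4/9 + √(4 - 3)/9)) = (2 + t)/(t + (-4/9 + √1/9)) = (2 + t)/(t + (-4/9 + (⅑)*1)) = (2 + t)/(t + (-4/9 + ⅑)) = (2 + t)/(t - ⅓) = (2 + t)/(-⅓ + t))
-10358 + r(3*10)*l(6) = -10358 + (-7 + 22*(3*10))*(3*(2 + 6)/(-1 + 3*6)) = -10358 + (-7 + 22*30)*(3*8/(-1 + 18)) = -10358 + (-7 + 660)*(3*8/17) = -10358 + 653*(3*(1/17)*8) = -10358 + 653*(24/17) = -10358 + 15672/17 = -160414/17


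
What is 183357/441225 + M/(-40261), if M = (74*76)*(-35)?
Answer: 551069387/103883975 ≈ 5.3047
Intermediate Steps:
M = -196840 (M = 5624*(-35) = -196840)
183357/441225 + M/(-40261) = 183357/441225 - 196840/(-40261) = 183357*(1/441225) - 196840*(-1/40261) = 20373/49025 + 10360/2119 = 551069387/103883975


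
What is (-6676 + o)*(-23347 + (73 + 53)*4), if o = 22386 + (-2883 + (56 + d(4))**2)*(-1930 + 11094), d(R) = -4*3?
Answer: 197879726114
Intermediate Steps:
d(R) = -12
o = -8655922 (o = 22386 + (-2883 + (56 - 12)**2)*(-1930 + 11094) = 22386 + (-2883 + 44**2)*9164 = 22386 + (-2883 + 1936)*9164 = 22386 - 947*9164 = 22386 - 8678308 = -8655922)
(-6676 + o)*(-23347 + (73 + 53)*4) = (-6676 - 8655922)*(-23347 + (73 + 53)*4) = -8662598*(-23347 + 126*4) = -8662598*(-23347 + 504) = -8662598*(-22843) = 197879726114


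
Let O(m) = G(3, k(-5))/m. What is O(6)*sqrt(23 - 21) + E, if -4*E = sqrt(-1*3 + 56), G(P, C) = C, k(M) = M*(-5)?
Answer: -sqrt(53)/4 + 25*sqrt(2)/6 ≈ 4.0725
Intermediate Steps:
k(M) = -5*M
E = -sqrt(53)/4 (E = -sqrt(-1*3 + 56)/4 = -sqrt(-3 + 56)/4 = -sqrt(53)/4 ≈ -1.8200)
O(m) = 25/m (O(m) = (-5*(-5))/m = 25/m)
O(6)*sqrt(23 - 21) + E = (25/6)*sqrt(23 - 21) - sqrt(53)/4 = (25*(1/6))*sqrt(2) - sqrt(53)/4 = 25*sqrt(2)/6 - sqrt(53)/4 = -sqrt(53)/4 + 25*sqrt(2)/6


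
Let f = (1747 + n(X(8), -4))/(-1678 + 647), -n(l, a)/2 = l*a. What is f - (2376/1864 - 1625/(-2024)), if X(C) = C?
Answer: -1864178455/486211352 ≈ -3.8341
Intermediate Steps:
n(l, a) = -2*a*l (n(l, a) = -2*l*a = -2*a*l)
f = -1811/1031 (f = (1747 - 2*(-4)*8)/(-1678 + 647) = (1747 + 64)/(-1031) = 1811*(-1/1031) = -1811/1031 ≈ -1.7565)
f - (2376/1864 - 1625/(-2024)) = -1811/1031 - (2376/1864 - 1625/(-2024)) = -1811/1031 - (2376*(1/1864) - 1625*(-1/2024)) = -1811/1031 - (297/233 + 1625/2024) = -1811/1031 - 1*979753/471592 = -1811/1031 - 979753/471592 = -1864178455/486211352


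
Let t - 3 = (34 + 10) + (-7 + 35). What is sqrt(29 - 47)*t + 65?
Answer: 65 + 225*I*sqrt(2) ≈ 65.0 + 318.2*I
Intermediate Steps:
t = 75 (t = 3 + ((34 + 10) + (-7 + 35)) = 3 + (44 + 28) = 3 + 72 = 75)
sqrt(29 - 47)*t + 65 = sqrt(29 - 47)*75 + 65 = sqrt(-18)*75 + 65 = (3*I*sqrt(2))*75 + 65 = 225*I*sqrt(2) + 65 = 65 + 225*I*sqrt(2)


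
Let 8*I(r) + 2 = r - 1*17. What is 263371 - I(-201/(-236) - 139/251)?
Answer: 124809464285/473888 ≈ 2.6337e+5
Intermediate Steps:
I(r) = -19/8 + r/8 (I(r) = -¼ + (r - 1*17)/8 = -¼ + (r - 17)/8 = -¼ + (-17 + r)/8 = -¼ + (-17/8 + r/8) = -19/8 + r/8)
263371 - I(-201/(-236) - 139/251) = 263371 - (-19/8 + (-201/(-236) - 139/251)/8) = 263371 - (-19/8 + (-201*(-1/236) - 139*1/251)/8) = 263371 - (-19/8 + (201/236 - 139/251)/8) = 263371 - (-19/8 + (⅛)*(17647/59236)) = 263371 - (-19/8 + 17647/473888) = 263371 - 1*(-1107837/473888) = 263371 + 1107837/473888 = 124809464285/473888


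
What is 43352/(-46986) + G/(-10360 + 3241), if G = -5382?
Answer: -3096902/18582963 ≈ -0.16665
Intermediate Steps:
43352/(-46986) + G/(-10360 + 3241) = 43352/(-46986) - 5382/(-10360 + 3241) = 43352*(-1/46986) - 5382/(-7119) = -21676/23493 - 5382*(-1/7119) = -21676/23493 + 598/791 = -3096902/18582963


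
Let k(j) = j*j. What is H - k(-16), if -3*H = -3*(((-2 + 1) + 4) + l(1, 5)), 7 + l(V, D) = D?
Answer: -255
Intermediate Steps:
k(j) = j²
l(V, D) = -7 + D
H = 1 (H = -(-1)*(((-2 + 1) + 4) + (-7 + 5)) = -(-1)*((-1 + 4) - 2) = -(-1)*(3 - 2) = -(-1) = -⅓*(-3) = 1)
H - k(-16) = 1 - 1*(-16)² = 1 - 1*256 = 1 - 256 = -255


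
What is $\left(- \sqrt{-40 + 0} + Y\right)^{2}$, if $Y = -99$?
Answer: $9761 + 396 i \sqrt{10} \approx 9761.0 + 1252.3 i$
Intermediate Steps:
$\left(- \sqrt{-40 + 0} + Y\right)^{2} = \left(- \sqrt{-40 + 0} - 99\right)^{2} = \left(- \sqrt{-40} - 99\right)^{2} = \left(- 2 i \sqrt{10} - 99\right)^{2} = \left(-99 - 2 i \sqrt{10}\right)^{2}$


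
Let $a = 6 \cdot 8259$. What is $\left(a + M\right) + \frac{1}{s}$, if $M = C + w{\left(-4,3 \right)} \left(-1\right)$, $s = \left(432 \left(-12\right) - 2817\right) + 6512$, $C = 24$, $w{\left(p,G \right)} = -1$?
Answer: $\frac{73823130}{1489} \approx 49579.0$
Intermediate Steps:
$a = 49554$
$s = -1489$ ($s = \left(-5184 - 2817\right) + 6512 = -8001 + 6512 = -1489$)
$M = 25$ ($M = 24 - -1 = 24 + 1 = 25$)
$\left(a + M\right) + \frac{1}{s} = \left(49554 + 25\right) + \frac{1}{-1489} = 49579 - \frac{1}{1489} = \frac{73823130}{1489}$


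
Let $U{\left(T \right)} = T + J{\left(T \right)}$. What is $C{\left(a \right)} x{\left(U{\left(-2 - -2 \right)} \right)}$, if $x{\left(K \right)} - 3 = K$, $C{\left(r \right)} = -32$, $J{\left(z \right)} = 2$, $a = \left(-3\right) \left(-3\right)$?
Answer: $-160$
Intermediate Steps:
$a = 9$
$U{\left(T \right)} = 2 + T$ ($U{\left(T \right)} = T + 2 = 2 + T$)
$x{\left(K \right)} = 3 + K$
$C{\left(a \right)} x{\left(U{\left(-2 - -2 \right)} \right)} = - 32 \left(3 + \left(2 - 0\right)\right) = - 32 \left(3 + \left(2 + \left(-2 + 2\right)\right)\right) = - 32 \left(3 + \left(2 + 0\right)\right) = - 32 \left(3 + 2\right) = \left(-32\right) 5 = -160$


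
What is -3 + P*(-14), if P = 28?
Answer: -395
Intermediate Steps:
-3 + P*(-14) = -3 + 28*(-14) = -3 - 392 = -395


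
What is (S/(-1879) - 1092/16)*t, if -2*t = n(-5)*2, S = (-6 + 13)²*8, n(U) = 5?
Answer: 2572675/7516 ≈ 342.29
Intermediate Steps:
S = 392 (S = 7²*8 = 49*8 = 392)
t = -5 (t = -5*2/2 = -½*10 = -5)
(S/(-1879) - 1092/16)*t = (392/(-1879) - 1092/16)*(-5) = (392*(-1/1879) - 1092*1/16)*(-5) = (-392/1879 - 273/4)*(-5) = -514535/7516*(-5) = 2572675/7516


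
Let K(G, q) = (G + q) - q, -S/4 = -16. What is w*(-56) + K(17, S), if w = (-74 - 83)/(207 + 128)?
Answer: 14487/335 ≈ 43.245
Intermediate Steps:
S = 64 (S = -4*(-16) = 64)
w = -157/335 ≈ -0.46866
K(G, q) = G
w*(-56) + K(17, S) = -157/335*(-56) + 17 = 8792/335 + 17 = 14487/335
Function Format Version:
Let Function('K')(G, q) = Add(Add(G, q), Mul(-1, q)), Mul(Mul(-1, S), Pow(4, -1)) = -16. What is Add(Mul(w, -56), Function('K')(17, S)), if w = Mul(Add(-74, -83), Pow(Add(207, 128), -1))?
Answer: Rational(14487, 335) ≈ 43.245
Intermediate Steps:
S = 64 (S = Mul(-4, -16) = 64)
w = Rational(-157, 335) (w = Mul(-157, Pow(335, -1)) = Mul(-157, Rational(1, 335)) = Rational(-157, 335) ≈ -0.46866)
Function('K')(G, q) = G
Add(Mul(w, -56), Function('K')(17, S)) = Add(Mul(Rational(-157, 335), -56), 17) = Add(Rational(8792, 335), 17) = Rational(14487, 335)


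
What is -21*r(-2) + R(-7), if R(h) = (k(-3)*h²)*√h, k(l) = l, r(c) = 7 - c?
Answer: -189 - 147*I*√7 ≈ -189.0 - 388.93*I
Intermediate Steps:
R(h) = -3*h^(5/2) (R(h) = (-3*h²)*√h = -3*h^(5/2))
-21*r(-2) + R(-7) = -21*(7 - 1*(-2)) - 147*I*√7 = -21*(7 + 2) - 147*I*√7 = -21*9 - 147*I*√7 = -189 - 147*I*√7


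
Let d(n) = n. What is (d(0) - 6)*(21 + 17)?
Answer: -228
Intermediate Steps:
(d(0) - 6)*(21 + 17) = (0 - 6)*(21 + 17) = -6*38 = -228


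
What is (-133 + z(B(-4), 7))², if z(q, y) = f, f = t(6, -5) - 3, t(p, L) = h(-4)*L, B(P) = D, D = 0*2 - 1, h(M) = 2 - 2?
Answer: 18496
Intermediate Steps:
h(M) = 0
D = -1 (D = 0 - 1 = -1)
B(P) = -1
t(p, L) = 0 (t(p, L) = 0*L = 0)
f = -3 (f = 0 - 3 = -3)
z(q, y) = -3
(-133 + z(B(-4), 7))² = (-133 - 3)² = (-136)² = 18496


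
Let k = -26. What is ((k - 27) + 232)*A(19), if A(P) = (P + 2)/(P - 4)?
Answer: 1253/5 ≈ 250.60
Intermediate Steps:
A(P) = (2 + P)/(-4 + P)
((k - 27) + 232)*A(19) = ((-26 - 27) + 232)*((2 + 19)/(-4 + 19)) = (-53 + 232)*(21/15) = 179*((1/15)*21) = 179*(7/5) = 1253/5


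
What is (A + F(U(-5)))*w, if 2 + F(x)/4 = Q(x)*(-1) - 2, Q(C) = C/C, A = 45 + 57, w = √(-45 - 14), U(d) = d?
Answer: 82*I*√59 ≈ 629.85*I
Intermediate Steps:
w = I*√59 (w = √(-59) = I*√59 ≈ 7.6811*I)
A = 102
Q(C) = 1
F(x) = -20 (F(x) = -8 + 4*(1*(-1) - 2) = -8 + 4*(-1 - 2) = -8 + 4*(-3) = -8 - 12 = -20)
(A + F(U(-5)))*w = (102 - 20)*(I*√59) = 82*(I*√59) = 82*I*√59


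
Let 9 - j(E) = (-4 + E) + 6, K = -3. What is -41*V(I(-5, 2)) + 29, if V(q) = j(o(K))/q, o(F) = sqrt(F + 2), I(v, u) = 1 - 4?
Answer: 374/3 - 41*I/3 ≈ 124.67 - 13.667*I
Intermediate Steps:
I(v, u) = -3
o(F) = sqrt(2 + F)
j(E) = 7 - E (j(E) = 9 - ((-4 + E) + 6) = 9 - (2 + E) = 9 + (-2 - E) = 7 - E)
V(q) = (7 - I)/q (V(q) = (7 - sqrt(2 - 3))/q = (7 - sqrt(-1))/q = (7 - I)/q)
-41*V(I(-5, 2)) + 29 = -41*(7 - I)/(-3) + 29 = -(-41)*(7 - I)/3 + 29 = -41*(-7/3 + I/3) + 29 = (287/3 - 41*I/3) + 29 = 374/3 - 41*I/3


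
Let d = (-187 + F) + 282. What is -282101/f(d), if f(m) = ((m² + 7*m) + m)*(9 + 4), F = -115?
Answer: -282101/3120 ≈ -90.417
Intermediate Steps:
d = -20 (d = (-187 - 115) + 282 = -302 + 282 = -20)
f(m) = 13*m² + 104*m (f(m) = (m² + 8*m)*13 = 13*m² + 104*m)
-282101/f(d) = -282101*(-1/(260*(8 - 20))) = -282101/(13*(-20)*(-12)) = -282101/3120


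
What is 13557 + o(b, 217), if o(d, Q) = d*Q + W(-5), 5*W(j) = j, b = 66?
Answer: 27878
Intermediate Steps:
W(j) = j/5
o(d, Q) = -1 + Q*d (o(d, Q) = d*Q + (1/5)*(-5) = Q*d - 1 = -1 + Q*d)
13557 + o(b, 217) = 13557 + (-1 + 217*66) = 13557 + (-1 + 14322) = 13557 + 14321 = 27878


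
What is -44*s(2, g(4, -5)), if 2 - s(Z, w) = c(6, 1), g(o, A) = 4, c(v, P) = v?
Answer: 176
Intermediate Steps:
s(Z, w) = -4 (s(Z, w) = 2 - 1*6 = 2 - 6 = -4)
-44*s(2, g(4, -5)) = -44*(-4) = 176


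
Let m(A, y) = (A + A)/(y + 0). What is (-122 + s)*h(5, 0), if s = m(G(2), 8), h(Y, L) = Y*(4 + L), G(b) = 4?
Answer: -2420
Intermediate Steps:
m(A, y) = 2*A/y (m(A, y) = (2*A)/y = 2*A/y)
s = 1 (s = 2*4/8 = 2*4*(1/8) = 1)
(-122 + s)*h(5, 0) = (-122 + 1)*(5*(4 + 0)) = -605*4 = -121*20 = -2420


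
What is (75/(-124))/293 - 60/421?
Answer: -2211495/15295772 ≈ -0.14458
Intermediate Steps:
(75/(-124))/293 - 60/421 = (75*(-1/124))*(1/293) - 60*1/421 = -75/124*1/293 - 60/421 = -75/36332 - 60/421 = -2211495/15295772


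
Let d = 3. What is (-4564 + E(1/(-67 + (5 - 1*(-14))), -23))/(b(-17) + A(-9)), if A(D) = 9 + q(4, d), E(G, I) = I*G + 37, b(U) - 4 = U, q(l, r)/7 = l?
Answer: -217273/1152 ≈ -188.60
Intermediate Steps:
q(l, r) = 7*l
b(U) = 4 + U
E(G, I) = 37 + G*I (E(G, I) = G*I + 37 = 37 + G*I)
A(D) = 37 (A(D) = 9 + 7*4 = 9 + 28 = 37)
(-4564 + E(1/(-67 + (5 - 1*(-14))), -23))/(b(-17) + A(-9)) = (-4564 + (37 - 23/(-67 + (5 - 1*(-14)))))/((4 - 17) + 37) = (-4564 + (37 - 23/(-67 + (5 + 14))))/(-13 + 37) = (-4564 + (37 - 23/(-67 + 19)))/24 = (-4564 + (37 - 23/(-48)))*(1/24) = (-4564 + (37 - 1/48*(-23)))*(1/24) = (-4564 + (37 + 23/48))*(1/24) = (-4564 + 1799/48)*(1/24) = -217273/48*1/24 = -217273/1152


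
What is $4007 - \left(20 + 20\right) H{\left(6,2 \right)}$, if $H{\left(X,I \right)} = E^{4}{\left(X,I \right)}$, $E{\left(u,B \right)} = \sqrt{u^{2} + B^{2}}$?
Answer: $-59993$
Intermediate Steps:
$E{\left(u,B \right)} = \sqrt{B^{2} + u^{2}}$
$H{\left(X,I \right)} = \left(I^{2} + X^{2}\right)^{2}$ ($H{\left(X,I \right)} = \left(\sqrt{I^{2} + X^{2}}\right)^{4} = \left(I^{2} + X^{2}\right)^{2}$)
$4007 - \left(20 + 20\right) H{\left(6,2 \right)} = 4007 - \left(20 + 20\right) \left(2^{2} + 6^{2}\right)^{2} = 4007 - 40 \left(4 + 36\right)^{2} = 4007 - 40 \cdot 40^{2} = 4007 - 40 \cdot 1600 = 4007 - 64000 = -59993$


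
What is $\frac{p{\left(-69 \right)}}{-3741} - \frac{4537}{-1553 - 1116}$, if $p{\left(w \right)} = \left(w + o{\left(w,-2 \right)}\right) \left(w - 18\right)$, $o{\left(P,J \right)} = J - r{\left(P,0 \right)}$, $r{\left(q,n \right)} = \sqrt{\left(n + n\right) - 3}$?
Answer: $\frac{5592}{114767} - \frac{i \sqrt{3}}{43} \approx 0.048725 - 0.04028 i$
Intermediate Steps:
$r{\left(q,n \right)} = \sqrt{-3 + 2 n}$ ($r{\left(q,n \right)} = \sqrt{2 n - 3} = \sqrt{-3 + 2 n}$)
$o{\left(P,J \right)} = J - i \sqrt{3}$ ($o{\left(P,J \right)} = J - \sqrt{-3 + 2 \cdot 0} = J - \sqrt{-3 + 0} = J - \sqrt{-3} = J - i \sqrt{3}$)
$p{\left(w \right)} = \left(-18 + w\right) \left(-2 + w - i \sqrt{3}\right)$ ($p{\left(w \right)} = \left(w - \left(2 + i \sqrt{3}\right)\right) \left(w - 18\right) = \left(-2 + w - i \sqrt{3}\right) \left(-18 + w\right) = \left(-18 + w\right) \left(-2 + w - i \sqrt{3}\right)$)
$\frac{p{\left(-69 \right)}}{-3741} - \frac{4537}{-1553 - 1116} = \frac{36 + \left(-69\right)^{2} - -1380 + 18 i \sqrt{3} - i \left(-69\right) \sqrt{3}}{-3741} - \frac{4537}{-1553 - 1116} = \left(36 + 4761 + 1380 + 18 i \sqrt{3} + 69 i \sqrt{3}\right) \left(- \frac{1}{3741}\right) - \frac{4537}{-1553 - 1116} = \left(6177 + 87 i \sqrt{3}\right) \left(- \frac{1}{3741}\right) - \frac{4537}{-2669} = \left(- \frac{71}{43} - \frac{i \sqrt{3}}{43}\right) - - \frac{4537}{2669} = \left(- \frac{71}{43} - \frac{i \sqrt{3}}{43}\right) + \frac{4537}{2669} = \frac{5592}{114767} - \frac{i \sqrt{3}}{43}$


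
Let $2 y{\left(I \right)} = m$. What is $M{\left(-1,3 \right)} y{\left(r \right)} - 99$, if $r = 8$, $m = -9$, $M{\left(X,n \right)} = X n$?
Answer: $- \frac{171}{2} \approx -85.5$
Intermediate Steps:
$y{\left(I \right)} = - \frac{9}{2}$ ($y{\left(I \right)} = \frac{1}{2} \left(-9\right) = - \frac{9}{2}$)
$M{\left(-1,3 \right)} y{\left(r \right)} - 99 = \left(-1\right) 3 \left(- \frac{9}{2}\right) - 99 = \left(-3\right) \left(- \frac{9}{2}\right) - 99 = \frac{27}{2} - 99 = - \frac{171}{2}$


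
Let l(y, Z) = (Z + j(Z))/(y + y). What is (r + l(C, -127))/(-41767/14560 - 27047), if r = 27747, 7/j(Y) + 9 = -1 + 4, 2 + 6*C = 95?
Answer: -37566059440/36627686091 ≈ -1.0256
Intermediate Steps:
C = 31/2 (C = -⅓ + (⅙)*95 = -⅓ + 95/6 = 31/2 ≈ 15.500)
j(Y) = -7/6 (j(Y) = 7/(-9 + (-1 + 4)) = 7/(-9 + 3) = 7/(-6) = 7*(-⅙) = -7/6)
l(y, Z) = (-7/6 + Z)/(2*y) (l(y, Z) = (Z - 7/6)/(y + y) = (-7/6 + Z)/((2*y)) = (-7/6 + Z)*(1/(2*y)) = (-7/6 + Z)/(2*y))
(r + l(C, -127))/(-41767/14560 - 27047) = (27747 + (-7 + 6*(-127))/(12*(31/2)))/(-41767/14560 - 27047) = (27747 + (1/12)*(2/31)*(-7 - 762))/(-41767*1/14560 - 27047) = (27747 + (1/12)*(2/31)*(-769))/(-41767/14560 - 27047) = (27747 - 769/186)/(-393846087/14560) = (5160173/186)*(-14560/393846087) = -37566059440/36627686091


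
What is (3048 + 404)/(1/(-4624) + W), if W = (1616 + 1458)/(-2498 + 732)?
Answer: -14094488384/7107971 ≈ -1982.9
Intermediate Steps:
W = -1537/883 (W = 3074/(-1766) = 3074*(-1/1766) = -1537/883 ≈ -1.7407)
(3048 + 404)/(1/(-4624) + W) = (3048 + 404)/(1/(-4624) - 1537/883) = 3452/(-1/4624 - 1537/883) = 3452/(-7107971/4082992) = 3452*(-4082992/7107971) = -14094488384/7107971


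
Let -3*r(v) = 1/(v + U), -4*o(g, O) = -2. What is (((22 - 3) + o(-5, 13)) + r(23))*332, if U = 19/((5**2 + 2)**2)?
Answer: 54295944/8393 ≈ 6469.2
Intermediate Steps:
o(g, O) = 1/2 (o(g, O) = -1/4*(-2) = 1/2)
U = 19/729 (U = 19/((25 + 2)**2) = 19/(27**2) = 19/729 ≈ 0.026063)
r(v) = -1/(3*(19/729 + v)) (r(v) = -1/(3*(v + 19/729)) = -1/(3*(19/729 + v)))
(((22 - 3) + o(-5, 13)) + r(23))*332 = (((22 - 3) + 1/2) - 243/(19 + 729*23))*332 = ((19 + 1/2) - 243/(19 + 16767))*332 = (39/2 - 243/16786)*332 = (163542/8393)*332 = 54295944/8393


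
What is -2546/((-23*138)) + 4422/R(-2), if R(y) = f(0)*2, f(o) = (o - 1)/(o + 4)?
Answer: -14034155/1587 ≈ -8843.2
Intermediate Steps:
f(o) = (-1 + o)/(4 + o)
R(y) = -½ (R(y) = ((-1 + 0)/(4 + 0))*2 = (-1/4)*2 = ((¼)*(-1))*2 = -¼*2 = -½)
-2546/((-23*138)) + 4422/R(-2) = -2546/((-23*138)) + 4422/(-½) = -2546/(-3174) + 4422*(-2) = -2546*(-1/3174) - 8844 = 1273/1587 - 8844 = -14034155/1587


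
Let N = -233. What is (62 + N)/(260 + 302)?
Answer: -171/562 ≈ -0.30427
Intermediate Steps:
(62 + N)/(260 + 302) = (62 - 233)/(260 + 302) = -171/562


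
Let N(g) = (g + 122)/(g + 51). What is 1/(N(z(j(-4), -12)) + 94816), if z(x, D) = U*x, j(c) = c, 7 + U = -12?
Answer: 127/12041830 ≈ 1.0547e-5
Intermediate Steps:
U = -19 (U = -7 - 12 = -19)
z(x, D) = -19*x
N(g) = (122 + g)/(51 + g)
1/(N(z(j(-4), -12)) + 94816) = 1/((122 - 19*(-4))/(51 - 19*(-4)) + 94816) = 1/((122 + 76)/(51 + 76) + 94816) = 1/(198/127 + 94816) = 1/(12041830/127) = 127/12041830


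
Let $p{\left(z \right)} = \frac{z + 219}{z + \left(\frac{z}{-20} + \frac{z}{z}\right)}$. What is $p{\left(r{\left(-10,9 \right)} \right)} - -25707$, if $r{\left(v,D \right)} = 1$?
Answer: $\frac{1006973}{39} \approx 25820.0$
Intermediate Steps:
$p{\left(z \right)} = \frac{219 + z}{1 + \frac{19 z}{20}}$ ($p{\left(z \right)} = \frac{219 + z}{z + \left(z \left(- \frac{1}{20}\right) + 1\right)} = \frac{219 + z}{z - \left(-1 + \frac{z}{20}\right)} = \frac{219 + z}{1 + \frac{19 z}{20}}$)
$p{\left(r{\left(-10,9 \right)} \right)} - -25707 = \frac{20 \left(219 + 1\right)}{20 + 19 \cdot 1} - -25707 = 20 \frac{1}{20 + 19} \cdot 220 + 25707 = 20 \cdot \frac{1}{39} \cdot 220 + 25707 = \frac{4400}{39} + 25707 = \frac{1006973}{39}$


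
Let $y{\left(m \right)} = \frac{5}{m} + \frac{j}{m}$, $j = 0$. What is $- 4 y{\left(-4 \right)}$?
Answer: $5$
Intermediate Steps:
$y{\left(m \right)} = \frac{5}{m}$ ($y{\left(m \right)} = \frac{5}{m} + \frac{0}{m} = \frac{5}{m} + 0 = \frac{5}{m}$)
$- 4 y{\left(-4 \right)} = - 4 \frac{5}{-4} = - 4 \cdot 5 \left(- \frac{1}{4}\right) = \left(-4\right) \left(- \frac{5}{4}\right) = 5$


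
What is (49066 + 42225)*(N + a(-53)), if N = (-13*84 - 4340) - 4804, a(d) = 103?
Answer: -925051703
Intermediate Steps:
N = -10236 (N = (-1092 - 4340) - 4804 = -5432 - 4804 = -10236)
(49066 + 42225)*(N + a(-53)) = (49066 + 42225)*(-10236 + 103) = 91291*(-10133) = -925051703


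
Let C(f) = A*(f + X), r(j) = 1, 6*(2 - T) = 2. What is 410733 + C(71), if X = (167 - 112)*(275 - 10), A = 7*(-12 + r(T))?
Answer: -717009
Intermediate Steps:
T = 5/3 (T = 2 - 1/6*2 = 2 - 1/3 = 5/3 ≈ 1.6667)
A = -77 (A = 7*(-12 + 1) = 7*(-11) = -77)
X = 14575 (X = 55*265 = 14575)
C(f) = -1122275 - 77*f (C(f) = -77*(f + 14575) = -77*(14575 + f) = -1122275 - 77*f)
410733 + C(71) = 410733 + (-1122275 - 77*71) = 410733 + (-1122275 - 5467) = 410733 - 1127742 = -717009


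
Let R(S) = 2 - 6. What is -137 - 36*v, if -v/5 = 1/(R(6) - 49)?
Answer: -7441/53 ≈ -140.40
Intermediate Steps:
R(S) = -4
v = 5/53 (v = -5/(-4 - 49) = -5/(-53) = -5*(-1/53) = 5/53 ≈ 0.094340)
-137 - 36*v = -137 - 36*5/53 = -137 - 180/53 = -7441/53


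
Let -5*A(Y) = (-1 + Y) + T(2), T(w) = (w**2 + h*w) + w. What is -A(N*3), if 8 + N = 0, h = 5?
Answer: -9/5 ≈ -1.8000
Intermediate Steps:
N = -8 (N = -8 + 0 = -8)
T(w) = w**2 + 6*w (T(w) = (w**2 + 5*w) + w = w**2 + 6*w)
A(Y) = -3 - Y/5 (A(Y) = -((-1 + Y) + 2*(6 + 2))/5 = -((-1 + Y) + 2*8)/5 = -((-1 + Y) + 16)/5 = -(15 + Y)/5 = -3 - Y/5)
-A(N*3) = -(-3 - (-8)*3/5) = -(-3 - 1/5*(-24)) = -(-3 + 24/5) = -1*9/5 = -9/5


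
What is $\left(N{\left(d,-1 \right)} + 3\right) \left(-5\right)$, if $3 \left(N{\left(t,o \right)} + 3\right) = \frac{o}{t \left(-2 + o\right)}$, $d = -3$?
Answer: $\frac{5}{27} \approx 0.18519$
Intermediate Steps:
$N{\left(t,o \right)} = -3 + \frac{o}{3 t \left(-2 + o\right)}$ ($N{\left(t,o \right)} = -3 + \frac{o \frac{1}{t \left(-2 + o\right)}}{3} = -3 + \frac{o \frac{1}{t} \frac{1}{-2 + o}}{3} = -3 + \frac{o}{3 t \left(-2 + o\right)}$)
$\left(N{\left(d,-1 \right)} + 3\right) \left(-5\right) = \left(\frac{-1 + 18 \left(-3\right) - \left(-9\right) \left(-3\right)}{3 \left(-3\right) \left(-2 - 1\right)} + 3\right) \left(-5\right) = \left(\frac{1}{3} \left(- \frac{1}{3}\right) \frac{1}{-3} \left(-1 - 54 - 27\right) + 3\right) \left(-5\right) = \left(\frac{1}{3} \left(- \frac{1}{3}\right) \left(- \frac{1}{3}\right) \left(-82\right) + 3\right) \left(-5\right) = \left(- \frac{82}{27} + 3\right) \left(-5\right) = \left(- \frac{1}{27}\right) \left(-5\right) = \frac{5}{27}$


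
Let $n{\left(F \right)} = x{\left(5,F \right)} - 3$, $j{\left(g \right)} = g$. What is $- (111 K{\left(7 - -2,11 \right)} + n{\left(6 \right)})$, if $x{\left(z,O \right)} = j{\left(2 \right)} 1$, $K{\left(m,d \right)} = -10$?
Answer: $1111$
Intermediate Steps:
$x{\left(z,O \right)} = 2$ ($x{\left(z,O \right)} = 2 \cdot 1 = 2$)
$n{\left(F \right)} = -1$ ($n{\left(F \right)} = 2 - 3 = -1$)
$- (111 K{\left(7 - -2,11 \right)} + n{\left(6 \right)}) = - (111 \left(-10\right) - 1) = - (-1110 - 1) = \left(-1\right) \left(-1111\right) = 1111$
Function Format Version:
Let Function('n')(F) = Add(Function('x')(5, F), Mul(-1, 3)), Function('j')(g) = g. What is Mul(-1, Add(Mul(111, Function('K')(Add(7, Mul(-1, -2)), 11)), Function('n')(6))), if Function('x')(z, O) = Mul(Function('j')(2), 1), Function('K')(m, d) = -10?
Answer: 1111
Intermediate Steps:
Function('x')(z, O) = 2 (Function('x')(z, O) = Mul(2, 1) = 2)
Function('n')(F) = -1 (Function('n')(F) = Add(2, Mul(-1, 3)) = Add(2, -3) = -1)
Mul(-1, Add(Mul(111, Function('K')(Add(7, Mul(-1, -2)), 11)), Function('n')(6))) = Mul(-1, Add(Mul(111, -10), -1)) = Mul(-1, Add(-1110, -1)) = Mul(-1, -1111) = 1111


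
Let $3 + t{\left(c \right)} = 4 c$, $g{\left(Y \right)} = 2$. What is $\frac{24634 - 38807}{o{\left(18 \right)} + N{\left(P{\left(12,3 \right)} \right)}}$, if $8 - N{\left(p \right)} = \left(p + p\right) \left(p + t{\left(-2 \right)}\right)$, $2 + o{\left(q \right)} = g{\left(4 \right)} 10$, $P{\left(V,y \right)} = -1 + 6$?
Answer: $- \frac{14173}{86} \approx -164.8$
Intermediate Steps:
$P{\left(V,y \right)} = 5$
$t{\left(c \right)} = -3 + 4 c$
$o{\left(q \right)} = 18$ ($o{\left(q \right)} = -2 + 2 \cdot 10 = -2 + 20 = 18$)
$N{\left(p \right)} = 8 - 2 p \left(-11 + p\right)$ ($N{\left(p \right)} = 8 - \left(p + p\right) \left(p + \left(-3 + 4 \left(-2\right)\right)\right) = 8 - 2 p \left(p - 11\right) = 8 - 2 p \left(-11 + p\right)$)
$\frac{24634 - 38807}{o{\left(18 \right)} + N{\left(P{\left(12,3 \right)} \right)}} = \frac{24634 - 38807}{18 + \left(8 - 2 \cdot 5^{2} + 22 \cdot 5\right)} = - \frac{14173}{18 + \left(8 - 50 + 110\right)} = - \frac{14173}{18 + 68} = - \frac{14173}{86}$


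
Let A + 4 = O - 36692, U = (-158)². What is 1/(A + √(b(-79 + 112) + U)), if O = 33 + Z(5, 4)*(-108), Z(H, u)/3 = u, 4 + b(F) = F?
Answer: -12653/480286896 - √2777/480286896 ≈ -2.6454e-5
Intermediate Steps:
b(F) = -4 + F
Z(H, u) = 3*u
O = -1263 (O = 33 + (3*4)*(-108) = 33 + 12*(-108) = 33 - 1296 = -1263)
U = 24964
A = -37959 (A = -4 + (-1263 - 36692) = -4 - 37955 = -37959)
1/(A + √(b(-79 + 112) + U)) = 1/(-37959 + √((-4 + (-79 + 112)) + 24964)) = 1/(-37959 + √((-4 + 33) + 24964)) = 1/(-37959 + √(29 + 24964)) = 1/(-37959 + √24993) = 1/(-37959 + 3*√2777)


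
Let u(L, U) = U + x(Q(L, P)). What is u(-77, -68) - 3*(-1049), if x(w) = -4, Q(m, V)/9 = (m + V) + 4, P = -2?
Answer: 3075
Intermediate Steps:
Q(m, V) = 36 + 9*V + 9*m (Q(m, V) = 9*((m + V) + 4) = 9*((V + m) + 4) = 9*(4 + V + m) = 36 + 9*V + 9*m)
u(L, U) = -4 + U (u(L, U) = U - 4 = -4 + U)
u(-77, -68) - 3*(-1049) = (-4 - 68) - 3*(-1049) = -72 + 3147 = 3075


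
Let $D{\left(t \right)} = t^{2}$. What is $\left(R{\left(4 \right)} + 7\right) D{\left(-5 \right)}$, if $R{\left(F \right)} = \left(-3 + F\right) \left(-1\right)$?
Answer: $150$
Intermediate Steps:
$R{\left(F \right)} = 3 - F$
$\left(R{\left(4 \right)} + 7\right) D{\left(-5 \right)} = \left(\left(3 - 4\right) + 7\right) \left(-5\right)^{2} = \left(\left(3 - 4\right) + 7\right) 25 = \left(-1 + 7\right) 25 = 6 \cdot 25 = 150$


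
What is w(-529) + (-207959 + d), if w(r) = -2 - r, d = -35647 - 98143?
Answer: -341222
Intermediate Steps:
d = -133790
w(-529) + (-207959 + d) = (-2 - 1*(-529)) + (-207959 - 133790) = (-2 + 529) - 341749 = 527 - 341749 = -341222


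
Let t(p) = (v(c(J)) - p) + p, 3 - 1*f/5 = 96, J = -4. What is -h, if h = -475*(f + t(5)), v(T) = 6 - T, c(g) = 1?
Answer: -218500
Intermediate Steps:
f = -465 (f = 15 - 5*96 = 15 - 480 = -465)
t(p) = 5 (t(p) = ((6 - 1*1) - p) + p = ((6 - 1) - p) + p = (5 - p) + p = 5)
h = 218500 (h = -475*(-465 + 5) = -475*(-460) = 218500)
-h = -1*218500 = -218500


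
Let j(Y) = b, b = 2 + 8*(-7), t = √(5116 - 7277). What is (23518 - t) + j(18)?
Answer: 23464 - I*√2161 ≈ 23464.0 - 46.487*I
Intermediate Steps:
t = I*√2161 (t = √(-2161) = I*√2161 ≈ 46.487*I)
b = -54 (b = 2 - 56 = -54)
j(Y) = -54
(23518 - t) + j(18) = (23518 - I*√2161) - 54 = 23464 - I*√2161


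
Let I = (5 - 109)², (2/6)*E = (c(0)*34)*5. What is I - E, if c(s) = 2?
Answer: 9796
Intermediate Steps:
E = 1020 (E = 3*((2*34)*5) = 3*(68*5) = 3*340 = 1020)
I = 10816 (I = (-104)² = 10816)
I - E = 10816 - 1*1020 = 10816 - 1020 = 9796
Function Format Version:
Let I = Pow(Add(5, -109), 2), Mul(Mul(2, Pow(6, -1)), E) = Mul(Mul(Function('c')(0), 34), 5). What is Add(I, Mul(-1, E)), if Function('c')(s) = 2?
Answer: 9796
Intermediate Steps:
E = 1020 (E = Mul(3, Mul(Mul(2, 34), 5)) = Mul(3, Mul(68, 5)) = Mul(3, 340) = 1020)
I = 10816 (I = Pow(-104, 2) = 10816)
Add(I, Mul(-1, E)) = Add(10816, Mul(-1, 1020)) = Add(10816, -1020) = 9796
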